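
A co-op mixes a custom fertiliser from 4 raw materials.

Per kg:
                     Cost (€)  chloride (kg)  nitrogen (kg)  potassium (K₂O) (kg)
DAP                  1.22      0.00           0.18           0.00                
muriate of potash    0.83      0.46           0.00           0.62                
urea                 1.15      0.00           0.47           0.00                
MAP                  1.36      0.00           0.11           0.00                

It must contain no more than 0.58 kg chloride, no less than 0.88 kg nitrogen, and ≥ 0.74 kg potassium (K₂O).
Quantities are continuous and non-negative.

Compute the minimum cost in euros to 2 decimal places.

Let x1 = kg of DAP, x2 = kg of muriate of potash, x3 = kg of urea, x4 = kg of MAP.
min 1.22x1 + 0.83x2 + 1.15x3 + 1.36x4 with:
  0.46x2 ≤ 0.58   (chloride)
  0.18x1 + 0.47x3 + 0.11x4 ≥ 0.88   (nitrogen)
  0.62x2 ≥ 0.74   (potassium (K₂O))
  x1, x2, x3, x4 ≥ 0.
The cheapest feasible vertex uses only muriate of potash, urea; DAP, MAP are not used. There the nitrogen and potassium (K₂O) constraints are tight.
Solving gives x2 = 1.194, x3 = 1.872.
Total cost: 0.83·1.194 + 1.15·1.872 = 3.1438.

€3.14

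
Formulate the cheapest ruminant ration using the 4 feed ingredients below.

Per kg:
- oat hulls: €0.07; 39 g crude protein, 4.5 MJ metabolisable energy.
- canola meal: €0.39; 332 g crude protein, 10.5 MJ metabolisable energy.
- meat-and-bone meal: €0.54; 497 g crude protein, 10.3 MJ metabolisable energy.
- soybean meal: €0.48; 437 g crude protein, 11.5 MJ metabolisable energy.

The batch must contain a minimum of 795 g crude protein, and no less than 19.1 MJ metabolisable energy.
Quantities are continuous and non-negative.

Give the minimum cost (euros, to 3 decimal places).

Set it up as a linear program. Let x1 = kg of oat hulls, x2 = kg of canola meal, x3 = kg of meat-and-bone meal, x4 = kg of soybean meal.
Minimize 0.07x1 + 0.39x2 + 0.54x3 + 0.48x4 subject to:
  39x1 + 332x2 + 497x3 + 437x4 ≥ 795   (crude protein)
  4.5x1 + 10.5x2 + 10.3x3 + 11.5x4 ≥ 19.1   (metabolisable energy)
  x1, x2, x3, x4 ≥ 0.
The cheapest feasible vertex uses only meat-and-bone meal, soybean meal; oat hulls, canola meal are not used. Binding constraints: crude protein and metabolisable energy.
Optimal quantities: meat-and-bone meal = 0.6553 kg, soybean meal = 1.074 kg.
Cost = 0.54·0.6553 + 0.48·1.074 = 0.86938.

€0.869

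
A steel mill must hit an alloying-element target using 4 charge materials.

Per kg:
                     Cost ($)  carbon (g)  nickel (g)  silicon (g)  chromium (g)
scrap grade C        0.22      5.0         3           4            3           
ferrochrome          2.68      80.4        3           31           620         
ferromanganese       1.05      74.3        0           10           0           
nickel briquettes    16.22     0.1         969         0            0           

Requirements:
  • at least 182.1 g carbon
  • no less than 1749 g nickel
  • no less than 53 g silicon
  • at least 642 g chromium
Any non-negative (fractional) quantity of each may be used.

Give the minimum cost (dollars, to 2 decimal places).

Let x1 = kg of scrap grade C, x2 = kg of ferrochrome, x3 = kg of ferromanganese, x4 = kg of nickel briquettes.
Minimize 0.22x1 + 2.68x2 + 1.05x3 + 16.22x4 s.t.:
  5x1 + 80.4x2 + 74.3x3 + 0.1x4 ≥ 182.1   (carbon)
  3x1 + 3x2 + 969x4 ≥ 1749   (nickel)
  4x1 + 31x2 + 10x3 ≥ 53   (silicon)
  3x1 + 620x2 ≥ 642   (chromium)
  x1, x2, x3, x4 ≥ 0.
All 4 inputs are positive at the optimum. There the carbon, nickel, silicon, chromium constraints are tight.
Solving gives x1 = 2.3597, x2 = 1.0241, x3 = 1.1815, x4 = 1.7945.
Cost = 0.22·2.3597 + 2.68·1.0241 + 1.05·1.1815 + 16.22·1.7945 = 33.6111.

$33.61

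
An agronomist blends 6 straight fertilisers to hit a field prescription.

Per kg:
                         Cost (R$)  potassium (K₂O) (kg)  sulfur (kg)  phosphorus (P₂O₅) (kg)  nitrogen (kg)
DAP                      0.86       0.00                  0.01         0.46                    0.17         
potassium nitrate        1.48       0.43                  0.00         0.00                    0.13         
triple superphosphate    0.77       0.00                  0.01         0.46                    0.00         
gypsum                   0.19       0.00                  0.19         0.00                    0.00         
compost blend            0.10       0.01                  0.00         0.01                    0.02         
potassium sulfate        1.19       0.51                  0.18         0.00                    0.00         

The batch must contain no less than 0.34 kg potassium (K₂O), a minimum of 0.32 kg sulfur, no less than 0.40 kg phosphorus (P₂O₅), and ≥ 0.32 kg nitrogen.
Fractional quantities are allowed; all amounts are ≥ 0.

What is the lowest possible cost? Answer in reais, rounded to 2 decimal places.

R$2.38

Let x1 = kg of DAP, x2 = kg of potassium nitrate, x3 = kg of triple superphosphate, x4 = kg of gypsum, x5 = kg of compost blend, x6 = kg of potassium sulfate.
Minimize 0.86x1 + 1.48x2 + 0.77x3 + 0.19x4 + 0.1x5 + 1.19x6 s.t.:
  0.43x2 + 0.01x5 + 0.51x6 ≥ 0.34   (potassium (K₂O))
  0.01x1 + 0.01x3 + 0.19x4 + 0.18x6 ≥ 0.32   (sulfur)
  0.46x1 + 0.46x3 + 0.01x5 ≥ 0.4   (phosphorus (P₂O₅))
  0.17x1 + 0.13x2 + 0.02x5 ≥ 0.32   (nitrogen)
  x1, x2, x3, x4, x5, x6 ≥ 0.
The cheapest feasible vertex uses only DAP, gypsum, compost blend, potassium sulfate; potassium nitrate, triple superphosphate are not used. The potassium (K₂O), sulfur, phosphorus (P₂O₅), nitrogen requirements are met with equality.
Solving gives x1 = 0.64, x4 = 1.215, x5 = 10.56, x6 = 0.4596.
Hence cost = 0.86·0.64 + 0.19·1.215 + 0.1·10.56 + 1.19·0.4596 = R$2.3842.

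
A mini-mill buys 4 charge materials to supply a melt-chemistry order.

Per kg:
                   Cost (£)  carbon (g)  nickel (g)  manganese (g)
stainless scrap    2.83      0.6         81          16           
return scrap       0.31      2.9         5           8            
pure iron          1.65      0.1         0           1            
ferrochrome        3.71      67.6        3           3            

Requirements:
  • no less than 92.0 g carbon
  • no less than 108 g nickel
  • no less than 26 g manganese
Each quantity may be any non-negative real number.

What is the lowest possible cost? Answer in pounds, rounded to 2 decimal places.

This is a linear program. Let x1 = kg of stainless scrap, x2 = kg of return scrap, x3 = kg of pure iron, x4 = kg of ferrochrome.
Minimise 2.83x1 + 0.31x2 + 1.65x3 + 3.71x4 subject to:
  0.6x1 + 2.9x2 + 0.1x3 + 67.6x4 ≥ 92   (carbon)
  81x1 + 5x2 + 3x4 ≥ 108   (nickel)
  16x1 + 8x2 + 1x3 + 3x4 ≥ 26   (manganese)
  x1, x2, x3, x4 ≥ 0.
The cheapest feasible vertex uses only return scrap, ferrochrome; stainless scrap, pure iron are not used. Binding constraints: carbon and nickel.
That vertex is x2 = 21.33, x4 = 0.4458.
Total cost: 0.31·21.33 + 3.71·0.4458 = 8.2662.

£8.27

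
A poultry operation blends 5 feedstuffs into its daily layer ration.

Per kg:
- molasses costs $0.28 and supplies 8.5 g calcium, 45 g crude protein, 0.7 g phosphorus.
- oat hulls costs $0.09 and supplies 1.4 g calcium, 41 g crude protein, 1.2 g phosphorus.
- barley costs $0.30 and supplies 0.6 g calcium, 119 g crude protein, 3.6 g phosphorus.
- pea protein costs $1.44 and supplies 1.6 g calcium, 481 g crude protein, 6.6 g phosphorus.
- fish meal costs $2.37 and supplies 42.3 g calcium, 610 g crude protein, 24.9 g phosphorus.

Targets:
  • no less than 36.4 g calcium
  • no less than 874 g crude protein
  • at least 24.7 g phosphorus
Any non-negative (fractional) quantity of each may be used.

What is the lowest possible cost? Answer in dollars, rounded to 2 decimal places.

$2.09

Let x1 = kg of molasses, x2 = kg of oat hulls, x3 = kg of barley, x4 = kg of pea protein, x5 = kg of fish meal.
Minimise 0.28x1 + 0.09x2 + 0.3x3 + 1.44x4 + 2.37x5 s.t.:
  8.5x1 + 1.4x2 + 0.6x3 + 1.6x4 + 42.3x5 ≥ 36.4   (calcium)
  45x1 + 41x2 + 119x3 + 481x4 + 610x5 ≥ 874   (crude protein)
  0.7x1 + 1.2x2 + 3.6x3 + 6.6x4 + 24.9x5 ≥ 24.7   (phosphorus)
  x1, x2, x3, x4, x5 ≥ 0.
At the optimum only molasses, oat hulls are positive (barley, pea protein, fish meal = 0). The calcium and crude protein requirements are met with equality.
Solving gives x1 = 0.9415, x2 = 20.28.
Hence cost = 0.28·0.9415 + 0.09·20.28 = $2.0888.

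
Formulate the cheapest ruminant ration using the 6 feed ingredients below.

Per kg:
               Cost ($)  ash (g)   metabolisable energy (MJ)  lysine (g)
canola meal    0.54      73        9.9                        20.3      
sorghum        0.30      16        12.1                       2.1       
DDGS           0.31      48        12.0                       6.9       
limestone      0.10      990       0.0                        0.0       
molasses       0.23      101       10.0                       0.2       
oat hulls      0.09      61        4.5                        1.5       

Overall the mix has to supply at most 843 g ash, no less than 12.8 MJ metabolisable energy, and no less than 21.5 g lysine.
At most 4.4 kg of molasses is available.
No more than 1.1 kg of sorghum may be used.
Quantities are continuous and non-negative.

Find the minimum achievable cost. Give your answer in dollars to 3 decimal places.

Let x1 = kg of canola meal, x2 = kg of sorghum, x3 = kg of DDGS, x4 = kg of limestone, x5 = kg of molasses, x6 = kg of oat hulls.
Minimise 0.54x1 + 0.3x2 + 0.31x3 + 0.1x4 + 0.23x5 + 0.09x6 subject to:
  73x1 + 16x2 + 48x3 + 990x4 + 101x5 + 61x6 ≤ 843   (ash)
  9.9x1 + 12.1x2 + 12x3 + 10x5 + 4.5x6 ≥ 12.8   (metabolisable energy)
  20.3x1 + 2.1x2 + 6.9x3 + 0.2x5 + 1.5x6 ≥ 21.5   (lysine)
  x5 ≤ 4.4
  x2 ≤ 1.1
  x1, x2, x3, x4, x5, x6 ≥ 0.
The minimum-cost mix takes nothing from sorghum, DDGS, limestone, molasses — only canola meal, oat hulls. There the metabolisable energy and lysine constraints are tight.
Optimal quantities: canola meal = 1.014 kg, oat hulls = 0.6142 kg.
Objective = 0.54·1.014 + 0.09·0.6142 = 0.60284.

$0.603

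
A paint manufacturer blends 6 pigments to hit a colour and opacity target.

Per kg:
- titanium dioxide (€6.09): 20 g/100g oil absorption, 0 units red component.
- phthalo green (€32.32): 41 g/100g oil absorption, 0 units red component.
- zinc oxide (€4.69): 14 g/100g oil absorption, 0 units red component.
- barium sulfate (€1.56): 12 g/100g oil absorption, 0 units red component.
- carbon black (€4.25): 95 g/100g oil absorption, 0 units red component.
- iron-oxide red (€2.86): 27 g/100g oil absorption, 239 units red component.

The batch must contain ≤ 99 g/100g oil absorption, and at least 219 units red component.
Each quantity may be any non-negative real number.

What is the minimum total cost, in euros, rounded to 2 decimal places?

€2.62

Let x1 = kg of titanium dioxide, x2 = kg of phthalo green, x3 = kg of zinc oxide, x4 = kg of barium sulfate, x5 = kg of carbon black, x6 = kg of iron-oxide red.
Minimise 6.09x1 + 32.32x2 + 4.69x3 + 1.56x4 + 4.25x5 + 2.86x6 s.t.:
  20x1 + 41x2 + 14x3 + 12x4 + 95x5 + 27x6 ≤ 99   (oil absorption)
  239x6 ≥ 219   (red component)
  x1, x2, x3, x4, x5, x6 ≥ 0.
The optimal basis is {iron-oxide red}; titanium dioxide, phthalo green, zinc oxide, barium sulfate, carbon black drop out. The red component requirement is met with equality.
That vertex is x6 = 0.9163.
Objective = 2.86·0.9163 = 2.6206.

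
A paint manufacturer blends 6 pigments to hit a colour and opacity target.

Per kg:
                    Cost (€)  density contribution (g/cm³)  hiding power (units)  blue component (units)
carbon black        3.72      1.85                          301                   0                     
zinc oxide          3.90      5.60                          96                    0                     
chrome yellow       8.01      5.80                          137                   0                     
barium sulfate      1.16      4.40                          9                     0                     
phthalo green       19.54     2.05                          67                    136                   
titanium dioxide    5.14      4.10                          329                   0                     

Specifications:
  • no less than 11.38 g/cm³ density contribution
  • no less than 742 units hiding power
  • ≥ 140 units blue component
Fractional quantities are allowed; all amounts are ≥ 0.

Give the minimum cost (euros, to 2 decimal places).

This is a linear program. Let x1 = kg of carbon black, x2 = kg of zinc oxide, x3 = kg of chrome yellow, x4 = kg of barium sulfate, x5 = kg of phthalo green, x6 = kg of titanium dioxide.
Minimize 3.72x1 + 3.9x2 + 8.01x3 + 1.16x4 + 19.54x5 + 5.14x6 subject to:
  1.85x1 + 5.6x2 + 5.8x3 + 4.4x4 + 2.05x5 + 4.1x6 ≥ 11.38   (density contribution)
  301x1 + 96x2 + 137x3 + 9x4 + 67x5 + 329x6 ≥ 742   (hiding power)
  136x5 ≥ 140   (blue component)
  x1, x2, x3, x4, x5, x6 ≥ 0.
The cheapest feasible vertex uses only carbon black, barium sulfate, phthalo green; zinc oxide, chrome yellow, titanium dioxide are not used. Binding constraints: density contribution, hiding power, blue component.
Solving gives x1 = 2.2007, x4 = 1.1815, x5 = 1.0294.
Cost = 3.72·2.2007 + 1.16·1.1815 + 19.54·1.0294 = 29.6716.

€29.67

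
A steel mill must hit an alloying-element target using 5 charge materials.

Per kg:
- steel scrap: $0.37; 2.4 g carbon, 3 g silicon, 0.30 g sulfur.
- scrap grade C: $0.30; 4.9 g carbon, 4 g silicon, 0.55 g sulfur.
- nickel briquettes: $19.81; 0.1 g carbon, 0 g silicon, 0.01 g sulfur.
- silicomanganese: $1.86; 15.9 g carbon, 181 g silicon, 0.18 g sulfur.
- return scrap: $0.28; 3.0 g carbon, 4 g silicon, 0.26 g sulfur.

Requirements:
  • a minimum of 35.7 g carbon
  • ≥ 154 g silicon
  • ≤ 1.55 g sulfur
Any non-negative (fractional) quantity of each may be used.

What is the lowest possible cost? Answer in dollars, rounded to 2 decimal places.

Treat it as an LP. Let x1 = kg of steel scrap, x2 = kg of scrap grade C, x3 = kg of nickel briquettes, x4 = kg of silicomanganese, x5 = kg of return scrap.
min 0.37x1 + 0.3x2 + 19.81x3 + 1.86x4 + 0.28x5 subject to:
  2.4x1 + 4.9x2 + 0.1x3 + 15.9x4 + 3x5 ≥ 35.7   (carbon)
  3x1 + 4x2 + 181x4 + 4x5 ≥ 154   (silicon)
  0.3x1 + 0.55x2 + 0.01x3 + 0.18x4 + 0.26x5 ≤ 1.55   (sulfur)
  x1, x2, x3, x4, x5 ≥ 0.
The optimal basis is {scrap grade C, silicomanganese}; steel scrap, nickel briquettes, return scrap drop out. There the carbon and sulfur constraints are tight.
Optimal quantities: scrap grade C = 2.317 kg, silicomanganese = 1.531 kg.
Total cost: 0.3·2.317 + 1.86·1.531 = 3.5428.

$3.54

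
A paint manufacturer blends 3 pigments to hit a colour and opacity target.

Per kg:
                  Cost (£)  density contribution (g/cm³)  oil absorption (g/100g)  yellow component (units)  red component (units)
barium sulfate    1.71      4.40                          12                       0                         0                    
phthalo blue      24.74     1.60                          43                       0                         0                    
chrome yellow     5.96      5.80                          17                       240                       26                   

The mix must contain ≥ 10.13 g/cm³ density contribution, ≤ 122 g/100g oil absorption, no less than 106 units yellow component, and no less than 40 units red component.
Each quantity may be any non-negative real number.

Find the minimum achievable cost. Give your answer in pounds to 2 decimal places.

Treat it as an LP. Let x1 = kg of barium sulfate, x2 = kg of phthalo blue, x3 = kg of chrome yellow.
Minimise 1.71x1 + 24.74x2 + 5.96x3 with:
  4.4x1 + 1.6x2 + 5.8x3 ≥ 10.13   (density contribution)
  12x1 + 43x2 + 17x3 ≤ 122   (oil absorption)
  240x3 ≥ 106   (yellow component)
  26x3 ≥ 40   (red component)
  x1, x2, x3 ≥ 0.
The minimum-cost mix takes nothing from phthalo blue — only barium sulfate, chrome yellow. The density contribution and red component requirements are met with equality.
Solving gives x1 = 0.2743, x3 = 1.538.
Cost = 1.71·0.2743 + 5.96·1.538 = 9.6355.

£9.64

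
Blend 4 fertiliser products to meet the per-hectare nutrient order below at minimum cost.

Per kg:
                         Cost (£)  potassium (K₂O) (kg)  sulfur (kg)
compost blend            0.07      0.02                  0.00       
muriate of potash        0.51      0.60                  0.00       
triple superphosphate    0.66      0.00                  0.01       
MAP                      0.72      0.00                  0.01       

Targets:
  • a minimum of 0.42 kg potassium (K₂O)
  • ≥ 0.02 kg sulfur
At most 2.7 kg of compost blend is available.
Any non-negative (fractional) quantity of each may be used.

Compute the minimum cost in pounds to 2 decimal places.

£1.68

Treat it as an LP. Let x1 = kg of compost blend, x2 = kg of muriate of potash, x3 = kg of triple superphosphate, x4 = kg of MAP.
Minimise 0.07x1 + 0.51x2 + 0.66x3 + 0.72x4 subject to:
  0.02x1 + 0.6x2 ≥ 0.42   (potassium (K₂O))
  0.01x3 + 0.01x4 ≥ 0.02   (sulfur)
  x1 ≤ 2.7
  x1, x2, x3, x4 ≥ 0.
The cheapest feasible vertex uses only muriate of potash, triple superphosphate; compost blend, MAP are not used. Binding constraints: potassium (K₂O) and sulfur.
So muriate of potash = 0.7 kg, triple superphosphate = 2 kg.
Cost = 0.51·0.7 + 0.66·2 = 1.6770.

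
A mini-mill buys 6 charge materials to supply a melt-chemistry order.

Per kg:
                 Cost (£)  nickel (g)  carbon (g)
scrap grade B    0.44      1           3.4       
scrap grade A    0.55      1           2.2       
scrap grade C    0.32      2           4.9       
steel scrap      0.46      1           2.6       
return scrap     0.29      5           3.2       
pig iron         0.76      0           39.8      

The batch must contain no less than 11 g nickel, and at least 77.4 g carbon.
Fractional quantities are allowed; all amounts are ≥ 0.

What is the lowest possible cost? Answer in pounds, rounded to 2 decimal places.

£1.98

Let x1 = kg of scrap grade B, x2 = kg of scrap grade A, x3 = kg of scrap grade C, x4 = kg of steel scrap, x5 = kg of return scrap, x6 = kg of pig iron.
Minimize 0.44x1 + 0.55x2 + 0.32x3 + 0.46x4 + 0.29x5 + 0.76x6 subject to:
  1x1 + 1x2 + 2x3 + 1x4 + 5x5 ≥ 11   (nickel)
  3.4x1 + 2.2x2 + 4.9x3 + 2.6x4 + 3.2x5 + 39.8x6 ≥ 77.4   (carbon)
  x1, x2, x3, x4, x5, x6 ≥ 0.
The optimal basis is {return scrap, pig iron}; scrap grade B, scrap grade A, scrap grade C, steel scrap drop out. There the nickel and carbon constraints are tight.
Solving gives x5 = 2.2, x6 = 1.768.
Cost = 0.29·2.2 + 0.76·1.768 = 1.9817.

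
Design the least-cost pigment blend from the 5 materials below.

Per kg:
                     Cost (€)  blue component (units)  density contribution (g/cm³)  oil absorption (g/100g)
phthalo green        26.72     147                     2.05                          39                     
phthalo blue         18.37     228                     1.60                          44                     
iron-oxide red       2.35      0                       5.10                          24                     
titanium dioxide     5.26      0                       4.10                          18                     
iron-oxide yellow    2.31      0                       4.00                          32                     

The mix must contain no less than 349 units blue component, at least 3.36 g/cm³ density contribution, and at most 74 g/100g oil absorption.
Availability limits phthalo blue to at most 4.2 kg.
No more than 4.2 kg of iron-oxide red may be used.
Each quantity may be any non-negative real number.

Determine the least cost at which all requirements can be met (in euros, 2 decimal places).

€28.54

Let x1 = kg of phthalo green, x2 = kg of phthalo blue, x3 = kg of iron-oxide red, x4 = kg of titanium dioxide, x5 = kg of iron-oxide yellow.
Minimise 26.72x1 + 18.37x2 + 2.35x3 + 5.26x4 + 2.31x5 with:
  147x1 + 228x2 ≥ 349   (blue component)
  2.05x1 + 1.6x2 + 5.1x3 + 4.1x4 + 4x5 ≥ 3.36   (density contribution)
  39x1 + 44x2 + 24x3 + 18x4 + 32x5 ≤ 74   (oil absorption)
  x2 ≤ 4.2
  x3 ≤ 4.2
  x1, x2, x3, x4, x5 ≥ 0.
At the optimum only phthalo blue, iron-oxide red are positive (phthalo green, titanium dioxide, iron-oxide yellow = 0). There the blue component and density contribution constraints are tight.
Solving gives x2 = 1.531, x3 = 0.1786.
Hence cost = 18.37·1.531 + 2.35·0.1786 = €28.5442.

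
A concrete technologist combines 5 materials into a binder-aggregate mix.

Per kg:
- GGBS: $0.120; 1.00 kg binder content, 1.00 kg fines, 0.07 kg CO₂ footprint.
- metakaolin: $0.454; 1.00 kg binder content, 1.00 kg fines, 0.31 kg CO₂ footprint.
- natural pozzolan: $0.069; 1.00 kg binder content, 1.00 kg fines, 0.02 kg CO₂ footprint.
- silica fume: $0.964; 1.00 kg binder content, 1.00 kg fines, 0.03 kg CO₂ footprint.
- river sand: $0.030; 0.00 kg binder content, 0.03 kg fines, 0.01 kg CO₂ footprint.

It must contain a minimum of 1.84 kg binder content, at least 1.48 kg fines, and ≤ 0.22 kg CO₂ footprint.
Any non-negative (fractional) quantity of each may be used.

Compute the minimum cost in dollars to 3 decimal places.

$0.127

Let x1 = kg of GGBS, x2 = kg of metakaolin, x3 = kg of natural pozzolan, x4 = kg of silica fume, x5 = kg of river sand.
min 0.12x1 + 0.454x2 + 0.069x3 + 0.964x4 + 0.03x5 subject to:
  1x1 + 1x2 + 1x3 + 1x4 ≥ 1.84   (binder content)
  1x1 + 1x2 + 1x3 + 1x4 + 0.03x5 ≥ 1.48   (fines)
  0.07x1 + 0.31x2 + 0.02x3 + 0.03x4 + 0.01x5 ≤ 0.22   (CO₂ footprint)
  x1, x2, x3, x4, x5 ≥ 0.
At the optimum only natural pozzolan is positive (GGBS, metakaolin, silica fume, river sand = 0). Binding constraint: binder content.
Optimal quantities: natural pozzolan = 1.84 kg.
Total cost: 0.069·1.84 = 0.12696.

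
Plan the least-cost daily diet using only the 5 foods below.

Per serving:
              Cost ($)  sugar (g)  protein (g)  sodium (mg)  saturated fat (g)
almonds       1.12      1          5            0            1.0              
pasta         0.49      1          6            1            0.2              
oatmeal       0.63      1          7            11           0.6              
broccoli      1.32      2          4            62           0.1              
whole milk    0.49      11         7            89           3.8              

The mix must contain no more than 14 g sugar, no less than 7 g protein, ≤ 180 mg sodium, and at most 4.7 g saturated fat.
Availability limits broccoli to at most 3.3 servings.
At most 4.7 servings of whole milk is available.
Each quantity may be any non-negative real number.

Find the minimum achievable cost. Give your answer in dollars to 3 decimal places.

$0.490

Treat it as an LP. Let x1 = servings of almonds, x2 = servings of pasta, x3 = servings of oatmeal, x4 = servings of broccoli, x5 = servings of whole milk.
Minimise 1.12x1 + 0.49x2 + 0.63x3 + 1.32x4 + 0.49x5 with:
  1x1 + 1x2 + 1x3 + 2x4 + 11x5 ≤ 14   (sugar)
  5x1 + 6x2 + 7x3 + 4x4 + 7x5 ≥ 7   (protein)
  1x2 + 11x3 + 62x4 + 89x5 ≤ 180   (sodium)
  1x1 + 0.2x2 + 0.6x3 + 0.1x4 + 3.8x5 ≤ 4.7   (saturated fat)
  x4 ≤ 3.3
  x5 ≤ 4.7
  x1, x2, x3, x4, x5 ≥ 0.
The optimal basis is {whole milk}; almonds, pasta, oatmeal, broccoli drop out. There the protein constraint is tight.
Solving gives x5 = 1.
Total cost: 0.49·1 = 0.49000.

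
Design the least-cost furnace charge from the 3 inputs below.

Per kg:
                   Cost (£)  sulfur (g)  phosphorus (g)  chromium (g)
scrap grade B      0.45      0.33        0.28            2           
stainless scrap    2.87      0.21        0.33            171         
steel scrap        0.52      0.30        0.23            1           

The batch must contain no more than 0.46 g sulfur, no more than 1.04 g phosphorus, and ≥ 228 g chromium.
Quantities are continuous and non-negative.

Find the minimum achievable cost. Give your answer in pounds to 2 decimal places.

Let x1 = kg of scrap grade B, x2 = kg of stainless scrap, x3 = kg of steel scrap.
min 0.45x1 + 2.87x2 + 0.52x3 with:
  0.33x1 + 0.21x2 + 0.3x3 ≤ 0.46   (sulfur)
  0.28x1 + 0.33x2 + 0.23x3 ≤ 1.04   (phosphorus)
  2x1 + 171x2 + 1x3 ≥ 228   (chromium)
  x1, x2, x3 ≥ 0.
The cheapest feasible vertex uses only stainless scrap; scrap grade B, steel scrap are not used. There the chromium constraint is tight.
That vertex is x2 = 1.333.
Objective = 2.87·1.333 = 3.8257.

£3.83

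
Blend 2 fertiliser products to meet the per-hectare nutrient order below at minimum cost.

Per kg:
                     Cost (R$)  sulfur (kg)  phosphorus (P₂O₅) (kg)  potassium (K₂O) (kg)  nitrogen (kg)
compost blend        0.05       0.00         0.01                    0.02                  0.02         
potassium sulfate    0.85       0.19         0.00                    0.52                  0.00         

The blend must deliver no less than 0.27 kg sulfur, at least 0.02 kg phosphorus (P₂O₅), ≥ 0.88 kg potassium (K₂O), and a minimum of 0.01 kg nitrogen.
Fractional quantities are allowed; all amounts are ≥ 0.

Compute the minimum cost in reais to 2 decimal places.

Let x1 = kg of compost blend, x2 = kg of potassium sulfate.
Minimize 0.05x1 + 0.85x2 s.t.:
  0.19x2 ≥ 0.27   (sulfur)
  0.01x1 ≥ 0.02   (phosphorus (P₂O₅))
  0.02x1 + 0.52x2 ≥ 0.88   (potassium (K₂O))
  0.02x1 ≥ 0.01   (nitrogen)
  x1, x2 ≥ 0.
Both inputs are positive at the optimum. The phosphorus (P₂O₅) and potassium (K₂O) requirements are met with equality.
Optimal quantities: compost blend = 2 kg, potassium sulfate = 1.615 kg.
Total cost: 0.05·2 + 0.85·1.615 = 1.4728.

R$1.47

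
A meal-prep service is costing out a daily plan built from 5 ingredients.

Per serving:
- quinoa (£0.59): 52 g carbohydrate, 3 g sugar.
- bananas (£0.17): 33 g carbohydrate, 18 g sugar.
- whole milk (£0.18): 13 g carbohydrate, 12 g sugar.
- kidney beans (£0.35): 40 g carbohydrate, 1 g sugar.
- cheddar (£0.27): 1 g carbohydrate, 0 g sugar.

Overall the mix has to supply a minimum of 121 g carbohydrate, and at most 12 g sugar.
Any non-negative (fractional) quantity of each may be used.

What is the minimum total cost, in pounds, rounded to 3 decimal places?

This is a linear program. Let x1 = servings of quinoa, x2 = servings of bananas, x3 = servings of whole milk, x4 = servings of kidney beans, x5 = servings of cheddar.
min 0.59x1 + 0.17x2 + 0.18x3 + 0.35x4 + 0.27x5 s.t.:
  52x1 + 33x2 + 13x3 + 40x4 + 1x5 ≥ 121   (carbohydrate)
  3x1 + 18x2 + 12x3 + 1x4 ≤ 12   (sugar)
  x1, x2, x3, x4, x5 ≥ 0.
The optimal basis is {bananas, kidney beans}; quinoa, whole milk, cheddar drop out. The carbohydrate and sugar requirements are met with equality.
Optimal quantities: bananas = 0.5226 servings, kidney beans = 2.594 servings.
Total cost: 0.17·0.5226 + 0.35·2.594 = 0.99674.

£0.997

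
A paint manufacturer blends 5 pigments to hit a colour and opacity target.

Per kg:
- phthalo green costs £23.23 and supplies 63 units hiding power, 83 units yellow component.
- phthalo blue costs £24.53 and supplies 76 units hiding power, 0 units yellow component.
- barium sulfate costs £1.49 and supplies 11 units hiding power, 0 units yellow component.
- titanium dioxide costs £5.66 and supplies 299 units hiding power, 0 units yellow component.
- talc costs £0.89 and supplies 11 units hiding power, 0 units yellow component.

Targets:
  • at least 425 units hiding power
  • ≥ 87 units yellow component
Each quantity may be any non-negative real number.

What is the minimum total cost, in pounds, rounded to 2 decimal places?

£31.14

Set it up as a linear program. Let x1 = kg of phthalo green, x2 = kg of phthalo blue, x3 = kg of barium sulfate, x4 = kg of titanium dioxide, x5 = kg of talc.
Minimise 23.23x1 + 24.53x2 + 1.49x3 + 5.66x4 + 0.89x5 s.t.:
  63x1 + 76x2 + 11x3 + 299x4 + 11x5 ≥ 425   (hiding power)
  83x1 ≥ 87   (yellow component)
  x1, x2, x3, x4, x5 ≥ 0.
The cheapest feasible vertex uses only phthalo green, titanium dioxide; phthalo blue, barium sulfate, talc are not used. Binding constraints: hiding power and yellow component.
Optimal quantities: phthalo green = 1.048 kg, titanium dioxide = 1.201 kg.
Cost = 23.23·1.048 + 5.66·1.201 = 31.1427.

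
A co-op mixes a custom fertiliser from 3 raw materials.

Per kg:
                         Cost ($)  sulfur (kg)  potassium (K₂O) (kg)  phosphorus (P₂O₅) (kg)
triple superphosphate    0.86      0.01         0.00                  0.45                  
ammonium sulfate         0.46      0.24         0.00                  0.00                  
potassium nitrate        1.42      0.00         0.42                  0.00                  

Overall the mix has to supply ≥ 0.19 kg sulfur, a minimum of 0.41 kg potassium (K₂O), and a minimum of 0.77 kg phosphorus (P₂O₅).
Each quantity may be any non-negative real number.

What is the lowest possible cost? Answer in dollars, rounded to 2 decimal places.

$3.19

Let x1 = kg of triple superphosphate, x2 = kg of ammonium sulfate, x3 = kg of potassium nitrate.
min 0.86x1 + 0.46x2 + 1.42x3 subject to:
  0.01x1 + 0.24x2 ≥ 0.19   (sulfur)
  0.42x3 ≥ 0.41   (potassium (K₂O))
  0.45x1 ≥ 0.77   (phosphorus (P₂O₅))
  x1, x2, x3 ≥ 0.
All 3 inputs are positive at the optimum. The sulfur, potassium (K₂O), phosphorus (P₂O₅) requirements are met with equality.
Solving gives x1 = 1.711, x2 = 0.7204, x3 = 0.9762.
Hence cost = 0.86·1.711 + 0.46·0.7204 + 1.42·0.9762 = $3.1890.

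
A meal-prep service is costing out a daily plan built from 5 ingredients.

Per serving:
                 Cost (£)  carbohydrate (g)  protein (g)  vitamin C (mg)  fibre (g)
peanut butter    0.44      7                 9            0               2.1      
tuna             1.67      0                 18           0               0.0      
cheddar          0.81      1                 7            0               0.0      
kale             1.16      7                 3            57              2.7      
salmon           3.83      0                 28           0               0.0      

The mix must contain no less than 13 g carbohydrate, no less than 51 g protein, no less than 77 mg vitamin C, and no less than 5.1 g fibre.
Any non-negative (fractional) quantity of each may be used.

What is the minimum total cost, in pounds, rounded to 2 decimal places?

Treat it as an LP. Let x1 = servings of peanut butter, x2 = servings of tuna, x3 = servings of cheddar, x4 = servings of kale, x5 = servings of salmon.
Minimize 0.44x1 + 1.67x2 + 0.81x3 + 1.16x4 + 3.83x5 subject to:
  7x1 + 1x3 + 7x4 ≥ 13   (carbohydrate)
  9x1 + 18x2 + 7x3 + 3x4 + 28x5 ≥ 51   (protein)
  57x4 ≥ 77   (vitamin C)
  2.1x1 + 2.7x4 ≥ 5.1   (fibre)
  x1, x2, x3, x4, x5 ≥ 0.
The optimal basis is {peanut butter, kale}; tuna, cheddar, salmon drop out. There the protein and vitamin C constraints are tight.
That vertex is x1 = 5.216, x4 = 1.351.
Hence cost = 0.44·5.216 + 1.16·1.351 = £3.8622.

£3.86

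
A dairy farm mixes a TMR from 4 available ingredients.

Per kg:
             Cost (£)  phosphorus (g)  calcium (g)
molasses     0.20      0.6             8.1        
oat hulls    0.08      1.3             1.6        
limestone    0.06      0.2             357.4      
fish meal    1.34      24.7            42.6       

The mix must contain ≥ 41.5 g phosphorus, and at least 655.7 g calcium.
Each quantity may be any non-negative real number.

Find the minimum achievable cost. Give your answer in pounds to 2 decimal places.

Let x1 = kg of molasses, x2 = kg of oat hulls, x3 = kg of limestone, x4 = kg of fish meal.
min 0.2x1 + 0.08x2 + 0.06x3 + 1.34x4 subject to:
  0.6x1 + 1.3x2 + 0.2x3 + 24.7x4 ≥ 41.5   (phosphorus)
  8.1x1 + 1.6x2 + 357.4x3 + 42.6x4 ≥ 655.7   (calcium)
  x1, x2, x3, x4 ≥ 0.
The optimal basis is {limestone, fish meal}; molasses, oat hulls drop out. The phosphorus and calcium requirements are met with equality.
So limestone = 1.636 kg, fish meal = 1.667 kg.
Hence cost = 0.06·1.636 + 1.34·1.667 = £2.3319.

£2.33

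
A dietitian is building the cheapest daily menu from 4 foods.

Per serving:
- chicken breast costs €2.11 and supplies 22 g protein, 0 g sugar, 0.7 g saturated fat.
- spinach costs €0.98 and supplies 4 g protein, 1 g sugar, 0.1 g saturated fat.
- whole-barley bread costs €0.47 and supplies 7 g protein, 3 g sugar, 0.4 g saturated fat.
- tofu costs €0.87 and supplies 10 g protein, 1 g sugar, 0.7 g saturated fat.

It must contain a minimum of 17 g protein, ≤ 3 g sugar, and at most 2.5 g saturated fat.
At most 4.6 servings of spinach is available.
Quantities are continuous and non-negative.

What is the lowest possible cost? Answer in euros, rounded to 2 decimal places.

Let x1 = servings of chicken breast, x2 = servings of spinach, x3 = servings of whole-barley bread, x4 = servings of tofu.
min 2.11x1 + 0.98x2 + 0.47x3 + 0.87x4 s.t.:
  22x1 + 4x2 + 7x3 + 10x4 ≥ 17   (protein)
  1x2 + 3x3 + 1x4 ≤ 3   (sugar)
  0.7x1 + 0.1x2 + 0.4x3 + 0.7x4 ≤ 2.5   (saturated fat)
  x2 ≤ 4.6
  x1, x2, x3, x4 ≥ 0.
The minimum-cost mix takes nothing from chicken breast, spinach — only whole-barley bread, tofu. Binding constraints: protein and sugar.
That vertex is x3 = 0.5652, x4 = 1.304.
Cost = 0.47·0.5652 + 0.87·1.304 = 1.4001.

€1.40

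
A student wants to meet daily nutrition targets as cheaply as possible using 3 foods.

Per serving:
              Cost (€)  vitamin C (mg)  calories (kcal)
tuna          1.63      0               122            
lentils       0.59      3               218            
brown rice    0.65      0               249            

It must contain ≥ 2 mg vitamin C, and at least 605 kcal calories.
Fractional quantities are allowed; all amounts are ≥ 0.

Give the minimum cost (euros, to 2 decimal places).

Let x1 = servings of tuna, x2 = servings of lentils, x3 = servings of brown rice.
Minimise 1.63x1 + 0.59x2 + 0.65x3 subject to:
  3x2 ≥ 2   (vitamin C)
  122x1 + 218x2 + 249x3 ≥ 605   (calories)
  x1, x2, x3 ≥ 0.
The cheapest feasible vertex uses only lentils, brown rice; tuna is not used. Binding constraints: vitamin C and calories.
Solving gives x2 = 0.6667, x3 = 1.846.
Hence cost = 0.59·0.6667 + 0.65·1.846 = €1.5933.

€1.59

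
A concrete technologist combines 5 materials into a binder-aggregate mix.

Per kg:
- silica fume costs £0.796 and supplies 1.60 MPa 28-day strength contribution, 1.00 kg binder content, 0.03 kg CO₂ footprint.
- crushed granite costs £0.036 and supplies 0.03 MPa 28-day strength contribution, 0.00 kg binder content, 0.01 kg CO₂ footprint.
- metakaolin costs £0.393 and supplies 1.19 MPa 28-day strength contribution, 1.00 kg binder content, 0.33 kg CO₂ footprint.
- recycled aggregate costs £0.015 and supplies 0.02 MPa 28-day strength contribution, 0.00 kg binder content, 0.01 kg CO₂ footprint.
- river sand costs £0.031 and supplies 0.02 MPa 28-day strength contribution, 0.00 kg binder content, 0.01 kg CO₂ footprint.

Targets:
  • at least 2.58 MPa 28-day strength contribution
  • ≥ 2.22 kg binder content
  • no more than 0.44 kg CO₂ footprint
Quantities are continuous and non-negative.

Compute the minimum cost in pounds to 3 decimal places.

Set it up as a linear program. Let x1 = kg of silica fume, x2 = kg of crushed granite, x3 = kg of metakaolin, x4 = kg of recycled aggregate, x5 = kg of river sand.
Minimize 0.796x1 + 0.036x2 + 0.393x3 + 0.015x4 + 0.031x5 s.t.:
  1.6x1 + 0.03x2 + 1.19x3 + 0.02x4 + 0.02x5 ≥ 2.58   (28-day strength contribution)
  1x1 + 1x3 ≥ 2.22   (binder content)
  0.03x1 + 0.01x2 + 0.33x3 + 0.01x4 + 0.01x5 ≤ 0.44   (CO₂ footprint)
  x1, x2, x3, x4, x5 ≥ 0.
At the optimum only silica fume, metakaolin are positive (crushed granite, recycled aggregate, river sand = 0). The binder content and CO₂ footprint requirements are met with equality.
So silica fume = 0.9753 kg, metakaolin = 1.245 kg.
Hence cost = 0.796·0.9753 + 0.393·1.245 = £1.26562.

£1.266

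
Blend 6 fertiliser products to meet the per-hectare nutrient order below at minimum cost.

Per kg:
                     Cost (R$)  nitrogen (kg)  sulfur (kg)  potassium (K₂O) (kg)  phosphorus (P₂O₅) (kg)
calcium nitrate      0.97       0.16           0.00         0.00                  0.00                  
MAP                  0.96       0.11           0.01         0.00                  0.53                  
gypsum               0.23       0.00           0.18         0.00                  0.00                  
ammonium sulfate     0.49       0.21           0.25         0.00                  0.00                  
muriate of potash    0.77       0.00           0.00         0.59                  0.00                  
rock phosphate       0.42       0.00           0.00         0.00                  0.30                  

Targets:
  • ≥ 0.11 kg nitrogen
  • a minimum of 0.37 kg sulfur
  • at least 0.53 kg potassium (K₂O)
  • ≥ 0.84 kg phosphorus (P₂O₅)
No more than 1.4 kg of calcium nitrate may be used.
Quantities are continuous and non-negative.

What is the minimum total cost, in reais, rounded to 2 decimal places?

Set it up as a linear program. Let x1 = kg of calcium nitrate, x2 = kg of MAP, x3 = kg of gypsum, x4 = kg of ammonium sulfate, x5 = kg of muriate of potash, x6 = kg of rock phosphate.
Minimize 0.97x1 + 0.96x2 + 0.23x3 + 0.49x4 + 0.77x5 + 0.42x6 s.t.:
  0.16x1 + 0.11x2 + 0.21x4 ≥ 0.11   (nitrogen)
  0.01x2 + 0.18x3 + 0.25x4 ≥ 0.37   (sulfur)
  0.59x5 ≥ 0.53   (potassium (K₂O))
  0.53x2 + 0.3x6 ≥ 0.84   (phosphorus (P₂O₅))
  x1 ≤ 1.4
  x1, x2, x3, x4, x5, x6 ≥ 0.
The minimum-cost mix takes nothing from calcium nitrate, MAP — only gypsum, ammonium sulfate, muriate of potash, rock phosphate. Binding constraints: nitrogen, sulfur, potassium (K₂O), phosphorus (P₂O₅).
That vertex is x3 = 1.328, x4 = 0.5238, x5 = 0.8983, x6 = 2.8.
Total cost: 0.23·1.328 + 0.49·0.5238 + 0.77·0.8983 + 0.42·2.8 = 2.4298.

R$2.43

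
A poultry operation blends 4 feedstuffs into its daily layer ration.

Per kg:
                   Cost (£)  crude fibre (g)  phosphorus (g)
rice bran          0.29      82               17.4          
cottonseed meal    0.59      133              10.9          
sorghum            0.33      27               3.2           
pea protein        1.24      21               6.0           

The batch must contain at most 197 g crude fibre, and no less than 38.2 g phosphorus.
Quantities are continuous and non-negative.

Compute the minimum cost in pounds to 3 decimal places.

£0.637

Let x1 = kg of rice bran, x2 = kg of cottonseed meal, x3 = kg of sorghum, x4 = kg of pea protein.
Minimise 0.29x1 + 0.59x2 + 0.33x3 + 1.24x4 subject to:
  82x1 + 133x2 + 27x3 + 21x4 ≤ 197   (crude fibre)
  17.4x1 + 10.9x2 + 3.2x3 + 6x4 ≥ 38.2   (phosphorus)
  x1, x2, x3, x4 ≥ 0.
The minimum-cost mix takes nothing from cottonseed meal, sorghum, pea protein — only rice bran. The phosphorus requirement is met with equality.
So rice bran = 2.195 kg.
Total cost: 0.29·2.195 = 0.63655.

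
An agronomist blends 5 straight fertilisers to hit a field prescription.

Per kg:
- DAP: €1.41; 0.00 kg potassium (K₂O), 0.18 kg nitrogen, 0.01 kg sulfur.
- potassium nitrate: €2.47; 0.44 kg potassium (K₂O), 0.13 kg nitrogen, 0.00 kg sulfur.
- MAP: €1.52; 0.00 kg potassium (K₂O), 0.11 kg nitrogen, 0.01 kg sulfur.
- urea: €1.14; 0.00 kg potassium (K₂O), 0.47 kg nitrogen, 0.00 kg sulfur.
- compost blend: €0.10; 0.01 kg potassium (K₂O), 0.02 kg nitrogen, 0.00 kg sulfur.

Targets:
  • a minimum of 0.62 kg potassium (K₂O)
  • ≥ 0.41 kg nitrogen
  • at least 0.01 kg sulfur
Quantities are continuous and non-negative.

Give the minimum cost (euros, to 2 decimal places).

€5.00

Let x1 = kg of DAP, x2 = kg of potassium nitrate, x3 = kg of MAP, x4 = kg of urea, x5 = kg of compost blend.
Minimise 1.41x1 + 2.47x2 + 1.52x3 + 1.14x4 + 0.1x5 subject to:
  0.44x2 + 0.01x5 ≥ 0.62   (potassium (K₂O))
  0.18x1 + 0.13x2 + 0.11x3 + 0.47x4 + 0.02x5 ≥ 0.41   (nitrogen)
  0.01x1 + 0.01x3 ≥ 0.01   (sulfur)
  x1, x2, x3, x4, x5 ≥ 0.
The optimal basis is {DAP, potassium nitrate, urea}; MAP, compost blend drop out. Binding constraints: potassium (K₂O), nitrogen, sulfur.
So DAP = 1 kg, potassium nitrate = 1.409 kg, urea = 0.09961 kg.
Hence cost = 1.41·1 + 2.47·1.409 + 1.14·0.09961 = €5.0038.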